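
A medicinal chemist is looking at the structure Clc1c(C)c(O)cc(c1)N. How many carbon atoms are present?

7

Count every carbon token in the SMILES (each C, including those in ring-closure positions and inside branches).
Carbon count: 7.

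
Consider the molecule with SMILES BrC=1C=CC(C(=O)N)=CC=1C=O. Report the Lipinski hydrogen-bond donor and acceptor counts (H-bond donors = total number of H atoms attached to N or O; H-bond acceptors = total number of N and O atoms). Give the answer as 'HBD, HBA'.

2, 3

Donors: find every N or O and count the H atoms it carries.
  atom 7 (O): bond orders sum to 2 → 0 H
  atom 8 (N): bond orders sum to 1 → 2 H
  atom 12 (O): bond orders sum to 2 → 0 H
Lipinski HBD = 2.
Acceptors: N atoms = 1, O atoms = 2 → HBA = 3.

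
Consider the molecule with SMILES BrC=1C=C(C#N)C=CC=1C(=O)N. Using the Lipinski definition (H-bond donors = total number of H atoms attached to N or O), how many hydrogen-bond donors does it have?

2

Donors: find every N or O and count the H atoms it carries.
  atom 6 (N): bond orders sum to 3 → 0 H
  atom 11 (O): bond orders sum to 2 → 0 H
  atom 12 (N): bond orders sum to 1 → 2 H
Lipinski HBD = 2.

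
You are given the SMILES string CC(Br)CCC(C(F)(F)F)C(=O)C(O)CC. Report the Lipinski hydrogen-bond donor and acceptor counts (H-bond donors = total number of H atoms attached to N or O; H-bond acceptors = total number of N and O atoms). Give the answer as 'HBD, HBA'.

Donors: find every N or O and count the H atoms it carries.
  atom 12 (O): bond orders sum to 2 → 0 H
  atom 14 (O): bond orders sum to 1 → 1 H
Lipinski HBD = 1.
Acceptors: N atoms = 0, O atoms = 2 → HBA = 2.

1, 2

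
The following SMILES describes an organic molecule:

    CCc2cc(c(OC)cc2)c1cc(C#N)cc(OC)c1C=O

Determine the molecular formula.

C18H17NO3

Walk through each heavy atom and fill implicit hydrogens from standard valence (C 4, N 3, O 2, S 2, halogen 1); for lowercase aromatic atoms, an aromatic c carries 1 H when it has two neighbours and 0 H with three, and aromatic n carries 0 H:
  atom 1: C, bond orders sum to 1 (valence 4) → 3 H
  atom 2: C, bond orders sum to 2 (valence 4) → 2 H
  atom 3: aromatic c, 3 neighbours → 0 H
  atom 4: aromatic c, 2 neighbours → 1 H
  atom 5: aromatic c, 3 neighbours → 0 H
  atom 6: aromatic c, 3 neighbours → 0 H
  atom 7: O, bond orders sum to 2 (valence 2) → 0 H
  atom 8: C, bond orders sum to 1 (valence 4) → 3 H
  atom 9: aromatic c, 2 neighbours → 1 H
  atom 10: aromatic c, 2 neighbours → 1 H
  atom 11: aromatic c, 3 neighbours → 0 H
  atom 12: aromatic c, 2 neighbours → 1 H
  atom 13: aromatic c, 3 neighbours → 0 H
  atom 14: C, bond orders sum to 4 (valence 4) → 0 H
  atom 15: N, bond orders sum to 3 (valence 3) → 0 H
  atom 16: aromatic c, 2 neighbours → 1 H
  atom 17: aromatic c, 3 neighbours → 0 H
  atom 18: O, bond orders sum to 2 (valence 2) → 0 H
  atom 19: C, bond orders sum to 1 (valence 4) → 3 H
  atom 20: aromatic c, 3 neighbours → 0 H
  atom 21: C, bond orders sum to 3 (valence 4) → 1 H
  atom 22: O, bond orders sum to 2 (valence 2) → 0 H
Totals → C:18, H:17, N:1, O:3.
In Hill order: C18H17NO3.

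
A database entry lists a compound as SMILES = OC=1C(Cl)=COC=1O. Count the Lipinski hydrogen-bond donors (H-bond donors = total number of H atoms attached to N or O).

2

Donors: find every N or O and count the H atoms it carries.
  atom 1 (O): bond orders sum to 1 → 1 H
  atom 6 (O): bond orders sum to 2 → 0 H
  atom 8 (O): bond orders sum to 1 → 1 H
Lipinski HBD = 2.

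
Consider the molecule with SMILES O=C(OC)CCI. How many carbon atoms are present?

Count every carbon token in the SMILES (each C, including those in ring-closure positions and inside branches).
Carbon count: 4.

4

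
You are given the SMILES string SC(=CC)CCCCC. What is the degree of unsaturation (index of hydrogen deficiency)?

Degree of unsaturation = (number of rings) + (number of π bonds).
Ring closures in the SMILES: 0.
π bonds: 1 double bond (each 1 DoU) → 1 DoU from unsaturation.
Total DoU = 0 + 1 = 1.

1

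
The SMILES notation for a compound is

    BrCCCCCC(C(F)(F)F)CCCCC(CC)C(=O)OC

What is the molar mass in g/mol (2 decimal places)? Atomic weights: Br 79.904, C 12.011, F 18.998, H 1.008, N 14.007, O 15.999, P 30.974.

389.30 g/mol

First, the molecular formula is C16H28BrF3O2 (counting implicit H from valence).
  Br: 1 × 79.904 = 79.904
  C: 16 × 12.011 = 192.176
  F: 3 × 18.998 = 56.994
  H: 28 × 1.008 = 28.224
  O: 2 × 15.999 = 31.998
Sum: 1×79.904 + 16×12.011 + 3×18.998 + 28×1.008 + 2×15.999 = 389.296 → 389.30 g/mol.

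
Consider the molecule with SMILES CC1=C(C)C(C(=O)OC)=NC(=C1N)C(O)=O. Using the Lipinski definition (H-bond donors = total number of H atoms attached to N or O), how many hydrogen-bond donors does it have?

3

Donors: find every N or O and count the H atoms it carries.
  atom 7 (O): bond orders sum to 2 → 0 H
  atom 8 (O): bond orders sum to 2 → 0 H
  atom 10 (N): bond orders sum to 3 → 0 H
  atom 13 (N): bond orders sum to 1 → 2 H
  atom 15 (O): bond orders sum to 1 → 1 H
  atom 16 (O): bond orders sum to 2 → 0 H
Lipinski HBD = 3.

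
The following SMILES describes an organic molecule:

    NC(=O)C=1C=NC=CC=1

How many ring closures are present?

In SMILES, each pair of matching ring-closure digits denotes one ring-closing bond; the number of such bonds equals the number of independent rings.
Ring-closure bonds here: 1.

1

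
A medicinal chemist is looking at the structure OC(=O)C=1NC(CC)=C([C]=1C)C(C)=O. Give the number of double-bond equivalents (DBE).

Degree of unsaturation = (number of rings) + (number of π bonds).
Ring closures in the SMILES: 1.
π bonds: 4 double bonds (each 1 DoU) → 4 DoU from unsaturation.
Total DoU = 1 + 4 = 5.

5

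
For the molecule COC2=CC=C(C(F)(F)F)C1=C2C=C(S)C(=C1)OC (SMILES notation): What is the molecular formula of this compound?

C13H11F3O2S

Walk through each heavy atom and fill implicit hydrogens from standard valence (C 4, N 3, O 2, S 2, halogen 1):
  atom 1: C, bond orders sum to 1 (valence 4) → 3 H
  atom 2: O, bond orders sum to 2 (valence 2) → 0 H
  atom 3: C, bond orders sum to 4 (valence 4) → 0 H
  atom 4: C, bond orders sum to 3 (valence 4) → 1 H
  atom 5: C, bond orders sum to 3 (valence 4) → 1 H
  atom 6: C, bond orders sum to 4 (valence 4) → 0 H
  atom 7: C, bond orders sum to 4 (valence 4) → 0 H
  atom 8: F (halogen, monovalent) → 0 H
  atom 9: F (halogen, monovalent) → 0 H
  atom 10: F (halogen, monovalent) → 0 H
  atom 11: C, bond orders sum to 4 (valence 4) → 0 H
  atom 12: C, bond orders sum to 4 (valence 4) → 0 H
  atom 13: C, bond orders sum to 3 (valence 4) → 1 H
  atom 14: C, bond orders sum to 4 (valence 4) → 0 H
  atom 15: S, bond orders sum to 1 (valence 2) → 1 H
  atom 16: C, bond orders sum to 4 (valence 4) → 0 H
  atom 17: C, bond orders sum to 3 (valence 4) → 1 H
  atom 18: O, bond orders sum to 2 (valence 2) → 0 H
  atom 19: C, bond orders sum to 1 (valence 4) → 3 H
Totals → C:13, H:11, F:3, O:2, S:1.
In Hill order: C13H11F3O2S.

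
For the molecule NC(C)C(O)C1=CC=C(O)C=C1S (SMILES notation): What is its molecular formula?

C9H13NO2S

Walk through each heavy atom and fill implicit hydrogens from standard valence (C 4, N 3, O 2, S 2, halogen 1):
  atom 1: N, bond orders sum to 1 (valence 3) → 2 H
  atom 2: C, bond orders sum to 3 (valence 4) → 1 H
  atom 3: C, bond orders sum to 1 (valence 4) → 3 H
  atom 4: C, bond orders sum to 3 (valence 4) → 1 H
  atom 5: O, bond orders sum to 1 (valence 2) → 1 H
  atom 6: C, bond orders sum to 4 (valence 4) → 0 H
  atom 7: C, bond orders sum to 3 (valence 4) → 1 H
  atom 8: C, bond orders sum to 3 (valence 4) → 1 H
  atom 9: C, bond orders sum to 4 (valence 4) → 0 H
  atom 10: O, bond orders sum to 1 (valence 2) → 1 H
  atom 11: C, bond orders sum to 3 (valence 4) → 1 H
  atom 12: C, bond orders sum to 4 (valence 4) → 0 H
  atom 13: S, bond orders sum to 1 (valence 2) → 1 H
Totals → C:9, H:13, N:1, O:2, S:1.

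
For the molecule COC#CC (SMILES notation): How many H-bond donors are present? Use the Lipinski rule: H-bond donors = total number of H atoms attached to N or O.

Donors: find every N or O and count the H atoms it carries.
  atom 2 (O): bond orders sum to 2 → 0 H
Lipinski HBD = 0.

0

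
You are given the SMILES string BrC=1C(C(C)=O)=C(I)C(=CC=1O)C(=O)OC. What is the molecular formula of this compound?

C10H8BrIO4

Walk through each heavy atom and fill implicit hydrogens from standard valence (C 4, N 3, O 2, S 2, halogen 1):
  atom 1: Br (halogen, monovalent) → 0 H
  atom 2: C, bond orders sum to 4 (valence 4) → 0 H
  atom 3: C, bond orders sum to 4 (valence 4) → 0 H
  atom 4: C, bond orders sum to 4 (valence 4) → 0 H
  atom 5: C, bond orders sum to 1 (valence 4) → 3 H
  atom 6: O, bond orders sum to 2 (valence 2) → 0 H
  atom 7: C, bond orders sum to 4 (valence 4) → 0 H
  atom 8: I (halogen, monovalent) → 0 H
  atom 9: C, bond orders sum to 4 (valence 4) → 0 H
  atom 10: C, bond orders sum to 3 (valence 4) → 1 H
  atom 11: C, bond orders sum to 4 (valence 4) → 0 H
  atom 12: O, bond orders sum to 1 (valence 2) → 1 H
  atom 13: C, bond orders sum to 4 (valence 4) → 0 H
  atom 14: O, bond orders sum to 2 (valence 2) → 0 H
  atom 15: O, bond orders sum to 2 (valence 2) → 0 H
  atom 16: C, bond orders sum to 1 (valence 4) → 3 H
Totals → C:10, H:8, Br:1, I:1, O:4.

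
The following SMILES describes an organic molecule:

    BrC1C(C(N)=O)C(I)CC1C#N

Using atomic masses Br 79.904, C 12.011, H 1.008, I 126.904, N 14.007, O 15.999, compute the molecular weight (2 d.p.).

342.96 g/mol

First, the molecular formula is C7H8BrIN2O (counting implicit H from valence).
  Br: 1 × 79.904 = 79.904
  C: 7 × 12.011 = 84.077
  H: 8 × 1.008 = 8.064
  I: 1 × 126.904 = 126.904
  N: 2 × 14.007 = 28.014
  O: 1 × 15.999 = 15.999
Sum: 1×79.904 + 7×12.011 + 8×1.008 + 1×126.904 + 2×14.007 + 1×15.999 = 342.962 → 342.96 g/mol.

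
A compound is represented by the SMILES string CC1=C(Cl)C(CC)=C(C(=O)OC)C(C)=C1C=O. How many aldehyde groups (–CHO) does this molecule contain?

The aldehyde motif appears at heavy-atom position 16 in the SMILES.
Other groups present: 1 ester.
Aldehyde count: 1.

1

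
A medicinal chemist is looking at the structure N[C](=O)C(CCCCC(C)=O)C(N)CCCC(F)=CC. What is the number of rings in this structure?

0

In SMILES, each pair of matching ring-closure digits denotes one ring-closing bond; the number of such bonds equals the number of independent rings.
Ring-closure bonds here: 0.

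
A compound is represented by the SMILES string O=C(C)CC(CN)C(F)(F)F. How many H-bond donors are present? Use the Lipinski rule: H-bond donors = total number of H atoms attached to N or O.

Donors: find every N or O and count the H atoms it carries.
  atom 1 (O): bond orders sum to 2 → 0 H
  atom 7 (N): bond orders sum to 1 → 2 H
Lipinski HBD = 2.

2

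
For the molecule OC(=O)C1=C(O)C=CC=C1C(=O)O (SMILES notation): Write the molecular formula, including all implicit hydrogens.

Walk through each heavy atom and fill implicit hydrogens from standard valence (C 4, N 3, O 2, S 2, halogen 1):
  atom 1: O, bond orders sum to 1 (valence 2) → 1 H
  atom 2: C, bond orders sum to 4 (valence 4) → 0 H
  atom 3: O, bond orders sum to 2 (valence 2) → 0 H
  atom 4: C, bond orders sum to 4 (valence 4) → 0 H
  atom 5: C, bond orders sum to 4 (valence 4) → 0 H
  atom 6: O, bond orders sum to 1 (valence 2) → 1 H
  atom 7: C, bond orders sum to 3 (valence 4) → 1 H
  atom 8: C, bond orders sum to 3 (valence 4) → 1 H
  atom 9: C, bond orders sum to 3 (valence 4) → 1 H
  atom 10: C, bond orders sum to 4 (valence 4) → 0 H
  atom 11: C, bond orders sum to 4 (valence 4) → 0 H
  atom 12: O, bond orders sum to 2 (valence 2) → 0 H
  atom 13: O, bond orders sum to 1 (valence 2) → 1 H
Totals → C:8, H:6, O:5.
In Hill order: C8H6O5.

C8H6O5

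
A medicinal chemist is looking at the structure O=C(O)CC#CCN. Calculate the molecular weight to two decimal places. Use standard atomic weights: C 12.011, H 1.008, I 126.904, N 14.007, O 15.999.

First, the molecular formula is C5H7NO2 (counting implicit H from valence).
  C: 5 × 12.011 = 60.055
  H: 7 × 1.008 = 7.056
  N: 1 × 14.007 = 14.007
  O: 2 × 15.999 = 31.998
Sum: 5×12.011 + 7×1.008 + 1×14.007 + 2×15.999 = 113.116 → 113.12 g/mol.

113.12 g/mol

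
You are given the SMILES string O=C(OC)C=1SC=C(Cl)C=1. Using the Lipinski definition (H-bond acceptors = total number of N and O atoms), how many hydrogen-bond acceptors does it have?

2

N atoms: 0; O atoms: 2.
Lipinski HBA = 0 + 2 = 2.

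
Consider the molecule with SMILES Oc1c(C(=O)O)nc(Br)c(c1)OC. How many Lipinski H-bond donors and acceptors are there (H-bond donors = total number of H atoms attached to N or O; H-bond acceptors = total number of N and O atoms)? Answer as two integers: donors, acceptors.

2, 5

Donors: find every N or O and count the H atoms it carries.
  atom 1 (O): bond orders sum to 1 → 1 H
  atom 5 (O): bond orders sum to 2 → 0 H
  atom 6 (O): bond orders sum to 1 → 1 H
  atom 7 (N): bond orders sum to 3 → 0 H
  atom 12 (O): bond orders sum to 2 → 0 H
Lipinski HBD = 2.
Acceptors: N atoms = 1, O atoms = 4 → HBA = 5.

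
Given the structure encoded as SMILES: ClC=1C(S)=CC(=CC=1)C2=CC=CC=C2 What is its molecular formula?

C12H9ClS

Walk through each heavy atom and fill implicit hydrogens from standard valence (C 4, N 3, O 2, S 2, halogen 1):
  atom 1: Cl (halogen, monovalent) → 0 H
  atom 2: C, bond orders sum to 4 (valence 4) → 0 H
  atom 3: C, bond orders sum to 4 (valence 4) → 0 H
  atom 4: S, bond orders sum to 1 (valence 2) → 1 H
  atom 5: C, bond orders sum to 3 (valence 4) → 1 H
  atom 6: C, bond orders sum to 4 (valence 4) → 0 H
  atom 7: C, bond orders sum to 3 (valence 4) → 1 H
  atom 8: C, bond orders sum to 3 (valence 4) → 1 H
  atom 9: C, bond orders sum to 4 (valence 4) → 0 H
  atom 10: C, bond orders sum to 3 (valence 4) → 1 H
  atom 11: C, bond orders sum to 3 (valence 4) → 1 H
  atom 12: C, bond orders sum to 3 (valence 4) → 1 H
  atom 13: C, bond orders sum to 3 (valence 4) → 1 H
  atom 14: C, bond orders sum to 3 (valence 4) → 1 H
Totals → C:12, H:9, Cl:1, S:1.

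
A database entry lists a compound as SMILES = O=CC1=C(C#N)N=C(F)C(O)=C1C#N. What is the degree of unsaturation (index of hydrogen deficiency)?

9

Degree of unsaturation = (number of rings) + (number of π bonds).
Ring closures in the SMILES: 1.
π bonds: 4 double bonds (each 1 DoU), 2 triple bonds (each 2 DoU) → 8 DoU from unsaturation.
Total DoU = 1 + 8 = 9.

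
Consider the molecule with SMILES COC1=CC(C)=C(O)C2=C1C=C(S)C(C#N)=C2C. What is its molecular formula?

C14H13NO2S

Walk through each heavy atom and fill implicit hydrogens from standard valence (C 4, N 3, O 2, S 2, halogen 1):
  atom 1: C, bond orders sum to 1 (valence 4) → 3 H
  atom 2: O, bond orders sum to 2 (valence 2) → 0 H
  atom 3: C, bond orders sum to 4 (valence 4) → 0 H
  atom 4: C, bond orders sum to 3 (valence 4) → 1 H
  atom 5: C, bond orders sum to 4 (valence 4) → 0 H
  atom 6: C, bond orders sum to 1 (valence 4) → 3 H
  atom 7: C, bond orders sum to 4 (valence 4) → 0 H
  atom 8: O, bond orders sum to 1 (valence 2) → 1 H
  atom 9: C, bond orders sum to 4 (valence 4) → 0 H
  atom 10: C, bond orders sum to 4 (valence 4) → 0 H
  atom 11: C, bond orders sum to 3 (valence 4) → 1 H
  atom 12: C, bond orders sum to 4 (valence 4) → 0 H
  atom 13: S, bond orders sum to 1 (valence 2) → 1 H
  atom 14: C, bond orders sum to 4 (valence 4) → 0 H
  atom 15: C, bond orders sum to 4 (valence 4) → 0 H
  atom 16: N, bond orders sum to 3 (valence 3) → 0 H
  atom 17: C, bond orders sum to 4 (valence 4) → 0 H
  atom 18: C, bond orders sum to 1 (valence 4) → 3 H
Totals → C:14, H:13, N:1, O:2, S:1.
In Hill order: C14H13NO2S.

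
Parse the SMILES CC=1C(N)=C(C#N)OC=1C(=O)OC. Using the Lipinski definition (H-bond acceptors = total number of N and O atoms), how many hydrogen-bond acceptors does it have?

N atoms: 2; O atoms: 3.
Lipinski HBA = 2 + 3 = 5.

5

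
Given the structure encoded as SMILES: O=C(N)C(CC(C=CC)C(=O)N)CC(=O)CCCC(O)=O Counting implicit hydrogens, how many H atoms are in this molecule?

22

Walk through each heavy atom and fill implicit hydrogens from standard valence (C 4, N 3, O 2, S 2, halogen 1):
  atom 1: O, bond orders sum to 2 (valence 2) → 0 H
  atom 2: C, bond orders sum to 4 (valence 4) → 0 H
  atom 3: N, bond orders sum to 1 (valence 3) → 2 H
  atom 4: C, bond orders sum to 3 (valence 4) → 1 H
  atom 5: C, bond orders sum to 2 (valence 4) → 2 H
  atom 6: C, bond orders sum to 3 (valence 4) → 1 H
  atom 7: C, bond orders sum to 3 (valence 4) → 1 H
  atom 8: C, bond orders sum to 3 (valence 4) → 1 H
  atom 9: C, bond orders sum to 1 (valence 4) → 3 H
  atom 10: C, bond orders sum to 4 (valence 4) → 0 H
  atom 11: O, bond orders sum to 2 (valence 2) → 0 H
  atom 12: N, bond orders sum to 1 (valence 3) → 2 H
  atom 13: C, bond orders sum to 2 (valence 4) → 2 H
  atom 14: C, bond orders sum to 4 (valence 4) → 0 H
  atom 15: O, bond orders sum to 2 (valence 2) → 0 H
  atom 16: C, bond orders sum to 2 (valence 4) → 2 H
  atom 17: C, bond orders sum to 2 (valence 4) → 2 H
  atom 18: C, bond orders sum to 2 (valence 4) → 2 H
  atom 19: C, bond orders sum to 4 (valence 4) → 0 H
  atom 20: O, bond orders sum to 1 (valence 2) → 1 H
  atom 21: O, bond orders sum to 2 (valence 2) → 0 H
Total hydrogens: 22.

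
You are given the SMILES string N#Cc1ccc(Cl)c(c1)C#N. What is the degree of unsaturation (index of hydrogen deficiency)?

Molecular formula: C8H3ClN2.
DoU = (2C + 2 + N − H − X) / 2, where X is the halogen count and O/S are ignored.
    = (2·8 + 2 + 2 − 3 − 1) / 2 = 16 / 2 = 8.

8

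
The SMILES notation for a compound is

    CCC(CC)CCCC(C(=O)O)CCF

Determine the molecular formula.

C12H23FO2

Walk through each heavy atom and fill implicit hydrogens from standard valence (C 4, N 3, O 2, S 2, halogen 1):
  atom 1: C, bond orders sum to 1 (valence 4) → 3 H
  atom 2: C, bond orders sum to 2 (valence 4) → 2 H
  atom 3: C, bond orders sum to 3 (valence 4) → 1 H
  atom 4: C, bond orders sum to 2 (valence 4) → 2 H
  atom 5: C, bond orders sum to 1 (valence 4) → 3 H
  atom 6: C, bond orders sum to 2 (valence 4) → 2 H
  atom 7: C, bond orders sum to 2 (valence 4) → 2 H
  atom 8: C, bond orders sum to 2 (valence 4) → 2 H
  atom 9: C, bond orders sum to 3 (valence 4) → 1 H
  atom 10: C, bond orders sum to 4 (valence 4) → 0 H
  atom 11: O, bond orders sum to 2 (valence 2) → 0 H
  atom 12: O, bond orders sum to 1 (valence 2) → 1 H
  atom 13: C, bond orders sum to 2 (valence 4) → 2 H
  atom 14: C, bond orders sum to 2 (valence 4) → 2 H
  atom 15: F (halogen, monovalent) → 0 H
Totals → C:12, H:23, F:1, O:2.
In Hill order: C12H23FO2.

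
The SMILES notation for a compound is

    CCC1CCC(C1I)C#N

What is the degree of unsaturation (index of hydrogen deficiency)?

Degree of unsaturation = (number of rings) + (number of π bonds).
Ring closures in the SMILES: 1.
π bonds: 1 triple bond (each 2 DoU) → 2 DoU from unsaturation.
Total DoU = 1 + 2 = 3.

3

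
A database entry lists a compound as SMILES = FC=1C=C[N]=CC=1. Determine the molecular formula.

C5H4FN

Walk through each heavy atom and fill implicit hydrogens from standard valence (C 4, N 3, O 2, S 2, halogen 1):
  atom 1: F (halogen, monovalent) → 0 H
  atom 2: C, bond orders sum to 4 (valence 4) → 0 H
  atom 3: C, bond orders sum to 3 (valence 4) → 1 H
  atom 4: C, bond orders sum to 3 (valence 4) → 1 H
  atom 5: N with explicit H count 0
  atom 6: C, bond orders sum to 3 (valence 4) → 1 H
  atom 7: C, bond orders sum to 3 (valence 4) → 1 H
Totals → C:5, H:4, F:1, N:1.
In Hill order: C5H4FN.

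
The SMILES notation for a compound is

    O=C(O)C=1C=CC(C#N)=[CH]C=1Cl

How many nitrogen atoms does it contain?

Scan the SMILES for N atoms (remember two-letter symbols like Cl and Br are single atoms).
Nitrogen count: 1.

1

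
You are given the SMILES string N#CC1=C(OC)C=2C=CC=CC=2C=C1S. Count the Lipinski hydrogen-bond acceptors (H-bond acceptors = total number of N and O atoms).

N atoms: 1; O atoms: 1.
Lipinski HBA = 1 + 1 = 2.

2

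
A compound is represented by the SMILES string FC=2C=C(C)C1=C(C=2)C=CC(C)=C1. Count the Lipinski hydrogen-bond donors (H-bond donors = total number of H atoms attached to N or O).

Donors: find every N or O and count the H atoms it carries.
  (no N or O atoms present)
Lipinski HBD = 0.

0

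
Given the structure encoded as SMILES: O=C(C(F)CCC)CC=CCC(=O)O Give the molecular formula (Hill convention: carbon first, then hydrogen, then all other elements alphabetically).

Walk through each heavy atom and fill implicit hydrogens from standard valence (C 4, N 3, O 2, S 2, halogen 1):
  atom 1: O, bond orders sum to 2 (valence 2) → 0 H
  atom 2: C, bond orders sum to 4 (valence 4) → 0 H
  atom 3: C, bond orders sum to 3 (valence 4) → 1 H
  atom 4: F (halogen, monovalent) → 0 H
  atom 5: C, bond orders sum to 2 (valence 4) → 2 H
  atom 6: C, bond orders sum to 2 (valence 4) → 2 H
  atom 7: C, bond orders sum to 1 (valence 4) → 3 H
  atom 8: C, bond orders sum to 2 (valence 4) → 2 H
  atom 9: C, bond orders sum to 3 (valence 4) → 1 H
  atom 10: C, bond orders sum to 3 (valence 4) → 1 H
  atom 11: C, bond orders sum to 2 (valence 4) → 2 H
  atom 12: C, bond orders sum to 4 (valence 4) → 0 H
  atom 13: O, bond orders sum to 2 (valence 2) → 0 H
  atom 14: O, bond orders sum to 1 (valence 2) → 1 H
Totals → C:10, H:15, F:1, O:3.
In Hill order: C10H15FO3.

C10H15FO3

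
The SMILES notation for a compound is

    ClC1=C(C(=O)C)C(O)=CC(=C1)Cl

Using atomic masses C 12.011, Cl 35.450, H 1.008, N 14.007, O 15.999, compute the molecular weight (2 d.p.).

First, the molecular formula is C8H6Cl2O2 (counting implicit H from valence).
  C: 8 × 12.011 = 96.088
  Cl: 2 × 35.450 = 70.900
  H: 6 × 1.008 = 6.048
  O: 2 × 15.999 = 31.998
Sum: 8×12.011 + 2×35.450 + 6×1.008 + 2×15.999 = 205.034 → 205.03 g/mol.

205.03 g/mol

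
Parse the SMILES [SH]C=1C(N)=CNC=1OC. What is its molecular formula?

Walk through each heavy atom and fill implicit hydrogens from standard valence (C 4, N 3, O 2, S 2, halogen 1):
  atom 1: S with explicit H count 1
  atom 2: C, bond orders sum to 4 (valence 4) → 0 H
  atom 3: C, bond orders sum to 4 (valence 4) → 0 H
  atom 4: N, bond orders sum to 1 (valence 3) → 2 H
  atom 5: C, bond orders sum to 3 (valence 4) → 1 H
  atom 6: N, bond orders sum to 2 (valence 3) → 1 H
  atom 7: C, bond orders sum to 4 (valence 4) → 0 H
  atom 8: O, bond orders sum to 2 (valence 2) → 0 H
  atom 9: C, bond orders sum to 1 (valence 4) → 3 H
Totals → C:5, H:8, N:2, O:1, S:1.
In Hill order: C5H8N2OS.

C5H8N2OS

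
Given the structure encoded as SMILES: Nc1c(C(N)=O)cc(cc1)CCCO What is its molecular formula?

C10H14N2O2

Walk through each heavy atom and fill implicit hydrogens from standard valence (C 4, N 3, O 2, S 2, halogen 1); for lowercase aromatic atoms, an aromatic c carries 1 H when it has two neighbours and 0 H with three, and aromatic n carries 0 H:
  atom 1: N, bond orders sum to 1 (valence 3) → 2 H
  atom 2: aromatic c, 3 neighbours → 0 H
  atom 3: aromatic c, 3 neighbours → 0 H
  atom 4: C, bond orders sum to 4 (valence 4) → 0 H
  atom 5: N, bond orders sum to 1 (valence 3) → 2 H
  atom 6: O, bond orders sum to 2 (valence 2) → 0 H
  atom 7: aromatic c, 2 neighbours → 1 H
  atom 8: aromatic c, 3 neighbours → 0 H
  atom 9: aromatic c, 2 neighbours → 1 H
  atom 10: aromatic c, 2 neighbours → 1 H
  atom 11: C, bond orders sum to 2 (valence 4) → 2 H
  atom 12: C, bond orders sum to 2 (valence 4) → 2 H
  atom 13: C, bond orders sum to 2 (valence 4) → 2 H
  atom 14: O, bond orders sum to 1 (valence 2) → 1 H
Totals → C:10, H:14, N:2, O:2.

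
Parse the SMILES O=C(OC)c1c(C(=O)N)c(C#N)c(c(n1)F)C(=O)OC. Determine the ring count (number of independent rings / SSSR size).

1

In SMILES, each pair of matching ring-closure digits denotes one ring-closing bond; the number of such bonds equals the number of independent rings.
Ring-closure bonds here: 1.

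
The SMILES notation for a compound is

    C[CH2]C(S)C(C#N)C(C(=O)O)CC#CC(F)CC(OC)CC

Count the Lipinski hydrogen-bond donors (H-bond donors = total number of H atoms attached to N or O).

1

Donors: find every N or O and count the H atoms it carries.
  atom 7 (N): bond orders sum to 3 → 0 H
  atom 10 (O): bond orders sum to 2 → 0 H
  atom 11 (O): bond orders sum to 1 → 1 H
  atom 19 (O): bond orders sum to 2 → 0 H
Lipinski HBD = 1.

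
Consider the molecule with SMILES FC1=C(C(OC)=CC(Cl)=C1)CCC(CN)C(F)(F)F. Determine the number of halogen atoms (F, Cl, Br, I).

Halogen atoms appear at heavy-atom positions 1, 9, 17, 18, 19 (1×Cl, 4×F).
Other groups present: 1 ether, 1 primary amine.
Halogen count: 5.

5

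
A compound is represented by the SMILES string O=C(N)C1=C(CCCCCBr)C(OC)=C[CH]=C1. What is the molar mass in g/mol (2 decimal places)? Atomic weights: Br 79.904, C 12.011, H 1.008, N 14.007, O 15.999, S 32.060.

First, the molecular formula is C13H18BrNO2 (counting implicit H from valence).
  Br: 1 × 79.904 = 79.904
  C: 13 × 12.011 = 156.143
  H: 18 × 1.008 = 18.144
  N: 1 × 14.007 = 14.007
  O: 2 × 15.999 = 31.998
Sum: 1×79.904 + 13×12.011 + 18×1.008 + 1×14.007 + 2×15.999 = 300.196 → 300.20 g/mol.

300.20 g/mol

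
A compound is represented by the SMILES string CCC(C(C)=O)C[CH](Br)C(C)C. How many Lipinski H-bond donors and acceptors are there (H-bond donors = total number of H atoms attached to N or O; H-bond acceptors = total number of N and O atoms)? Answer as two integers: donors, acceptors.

Donors: find every N or O and count the H atoms it carries.
  atom 6 (O): bond orders sum to 2 → 0 H
Lipinski HBD = 0.
Acceptors: N atoms = 0, O atoms = 1 → HBA = 1.

0, 1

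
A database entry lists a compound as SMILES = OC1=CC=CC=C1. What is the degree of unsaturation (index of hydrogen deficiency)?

Molecular formula: C6H6O.
DoU = (2C + 2 + N − H − X) / 2, where X is the halogen count and O/S are ignored.
    = (2·6 + 2 + 0 − 6 − 0) / 2 = 8 / 2 = 4.

4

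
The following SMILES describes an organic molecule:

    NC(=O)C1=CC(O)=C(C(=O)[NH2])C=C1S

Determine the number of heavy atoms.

Every atom symbol written in the SMILES (organic subset) is one heavy atom; implicit H are not written.
Heavy atoms by element → C:8, N:2, O:3, S:1.
Total: 14.

14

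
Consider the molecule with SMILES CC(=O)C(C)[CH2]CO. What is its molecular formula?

C6H12O2

Walk through each heavy atom and fill implicit hydrogens from standard valence (C 4, N 3, O 2, S 2, halogen 1):
  atom 1: C, bond orders sum to 1 (valence 4) → 3 H
  atom 2: C, bond orders sum to 4 (valence 4) → 0 H
  atom 3: O, bond orders sum to 2 (valence 2) → 0 H
  atom 4: C, bond orders sum to 3 (valence 4) → 1 H
  atom 5: C, bond orders sum to 1 (valence 4) → 3 H
  atom 6: C with explicit H count 2
  atom 7: C, bond orders sum to 2 (valence 4) → 2 H
  atom 8: O, bond orders sum to 1 (valence 2) → 1 H
Totals → C:6, H:12, O:2.
In Hill order: C6H12O2.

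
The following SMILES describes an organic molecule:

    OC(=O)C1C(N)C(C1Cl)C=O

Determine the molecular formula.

C6H8ClNO3

Walk through each heavy atom and fill implicit hydrogens from standard valence (C 4, N 3, O 2, S 2, halogen 1):
  atom 1: O, bond orders sum to 1 (valence 2) → 1 H
  atom 2: C, bond orders sum to 4 (valence 4) → 0 H
  atom 3: O, bond orders sum to 2 (valence 2) → 0 H
  atom 4: C, bond orders sum to 3 (valence 4) → 1 H
  atom 5: C, bond orders sum to 3 (valence 4) → 1 H
  atom 6: N, bond orders sum to 1 (valence 3) → 2 H
  atom 7: C, bond orders sum to 3 (valence 4) → 1 H
  atom 8: C, bond orders sum to 3 (valence 4) → 1 H
  atom 9: Cl (halogen, monovalent) → 0 H
  atom 10: C, bond orders sum to 3 (valence 4) → 1 H
  atom 11: O, bond orders sum to 2 (valence 2) → 0 H
Totals → C:6, H:8, Cl:1, N:1, O:3.
In Hill order: C6H8ClNO3.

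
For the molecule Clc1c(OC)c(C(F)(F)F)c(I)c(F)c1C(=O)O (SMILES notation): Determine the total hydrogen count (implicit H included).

Walk through each heavy atom and fill implicit hydrogens from standard valence (C 4, N 3, O 2, S 2, halogen 1); for lowercase aromatic atoms, an aromatic c carries 1 H when it has two neighbours and 0 H with three, and aromatic n carries 0 H:
  atom 1: Cl (halogen, monovalent) → 0 H
  atom 2: aromatic c, 3 neighbours → 0 H
  atom 3: aromatic c, 3 neighbours → 0 H
  atom 4: O, bond orders sum to 2 (valence 2) → 0 H
  atom 5: C, bond orders sum to 1 (valence 4) → 3 H
  atom 6: aromatic c, 3 neighbours → 0 H
  atom 7: C, bond orders sum to 4 (valence 4) → 0 H
  atom 8: F (halogen, monovalent) → 0 H
  atom 9: F (halogen, monovalent) → 0 H
  atom 10: F (halogen, monovalent) → 0 H
  atom 11: aromatic c, 3 neighbours → 0 H
  atom 12: I (halogen, monovalent) → 0 H
  atom 13: aromatic c, 3 neighbours → 0 H
  atom 14: F (halogen, monovalent) → 0 H
  atom 15: aromatic c, 3 neighbours → 0 H
  atom 16: C, bond orders sum to 4 (valence 4) → 0 H
  atom 17: O, bond orders sum to 2 (valence 2) → 0 H
  atom 18: O, bond orders sum to 1 (valence 2) → 1 H
Total hydrogens: 4.

4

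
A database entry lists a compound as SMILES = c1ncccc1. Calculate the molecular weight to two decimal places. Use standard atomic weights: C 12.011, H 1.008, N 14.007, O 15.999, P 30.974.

79.10 g/mol

First, the molecular formula is C5H5N (counting implicit H from valence).
  C: 5 × 12.011 = 60.055
  H: 5 × 1.008 = 5.040
  N: 1 × 14.007 = 14.007
Sum: 5×12.011 + 5×1.008 + 1×14.007 = 79.102 → 79.10 g/mol.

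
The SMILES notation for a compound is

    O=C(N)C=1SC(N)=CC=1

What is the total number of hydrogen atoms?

6

Walk through each heavy atom and fill implicit hydrogens from standard valence (C 4, N 3, O 2, S 2, halogen 1):
  atom 1: O, bond orders sum to 2 (valence 2) → 0 H
  atom 2: C, bond orders sum to 4 (valence 4) → 0 H
  atom 3: N, bond orders sum to 1 (valence 3) → 2 H
  atom 4: C, bond orders sum to 4 (valence 4) → 0 H
  atom 5: S, bond orders sum to 2 (valence 2) → 0 H
  atom 6: C, bond orders sum to 4 (valence 4) → 0 H
  atom 7: N, bond orders sum to 1 (valence 3) → 2 H
  atom 8: C, bond orders sum to 3 (valence 4) → 1 H
  atom 9: C, bond orders sum to 3 (valence 4) → 1 H
Total hydrogens: 6.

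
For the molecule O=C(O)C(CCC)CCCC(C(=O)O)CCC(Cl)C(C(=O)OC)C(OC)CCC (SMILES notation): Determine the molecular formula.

C21H37ClO7

Walk through each heavy atom and fill implicit hydrogens from standard valence (C 4, N 3, O 2, S 2, halogen 1):
  atom 1: O, bond orders sum to 2 (valence 2) → 0 H
  atom 2: C, bond orders sum to 4 (valence 4) → 0 H
  atom 3: O, bond orders sum to 1 (valence 2) → 1 H
  atom 4: C, bond orders sum to 3 (valence 4) → 1 H
  atom 5: C, bond orders sum to 2 (valence 4) → 2 H
  atom 6: C, bond orders sum to 2 (valence 4) → 2 H
  atom 7: C, bond orders sum to 1 (valence 4) → 3 H
  atom 8: C, bond orders sum to 2 (valence 4) → 2 H
  atom 9: C, bond orders sum to 2 (valence 4) → 2 H
  atom 10: C, bond orders sum to 2 (valence 4) → 2 H
  atom 11: C, bond orders sum to 3 (valence 4) → 1 H
  atom 12: C, bond orders sum to 4 (valence 4) → 0 H
  atom 13: O, bond orders sum to 2 (valence 2) → 0 H
  atom 14: O, bond orders sum to 1 (valence 2) → 1 H
  atom 15: C, bond orders sum to 2 (valence 4) → 2 H
  atom 16: C, bond orders sum to 2 (valence 4) → 2 H
  atom 17: C, bond orders sum to 3 (valence 4) → 1 H
  atom 18: Cl (halogen, monovalent) → 0 H
  atom 19: C, bond orders sum to 3 (valence 4) → 1 H
  atom 20: C, bond orders sum to 4 (valence 4) → 0 H
  atom 21: O, bond orders sum to 2 (valence 2) → 0 H
  atom 22: O, bond orders sum to 2 (valence 2) → 0 H
  atom 23: C, bond orders sum to 1 (valence 4) → 3 H
  atom 24: C, bond orders sum to 3 (valence 4) → 1 H
  atom 25: O, bond orders sum to 2 (valence 2) → 0 H
  atom 26: C, bond orders sum to 1 (valence 4) → 3 H
  atom 27: C, bond orders sum to 2 (valence 4) → 2 H
  atom 28: C, bond orders sum to 2 (valence 4) → 2 H
  atom 29: C, bond orders sum to 1 (valence 4) → 3 H
Totals → C:21, H:37, Cl:1, O:7.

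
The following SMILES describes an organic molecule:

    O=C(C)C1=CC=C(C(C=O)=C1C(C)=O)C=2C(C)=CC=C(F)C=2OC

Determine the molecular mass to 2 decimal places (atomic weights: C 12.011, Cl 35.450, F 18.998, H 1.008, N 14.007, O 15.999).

328.34 g/mol

First, the molecular formula is C19H17FO4 (counting implicit H from valence).
  C: 19 × 12.011 = 228.209
  F: 1 × 18.998 = 18.998
  H: 17 × 1.008 = 17.136
  O: 4 × 15.999 = 63.996
Sum: 19×12.011 + 1×18.998 + 17×1.008 + 4×15.999 = 328.339 → 328.34 g/mol.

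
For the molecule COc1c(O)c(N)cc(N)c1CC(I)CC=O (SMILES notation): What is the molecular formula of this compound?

Walk through each heavy atom and fill implicit hydrogens from standard valence (C 4, N 3, O 2, S 2, halogen 1); for lowercase aromatic atoms, an aromatic c carries 1 H when it has two neighbours and 0 H with three, and aromatic n carries 0 H:
  atom 1: C, bond orders sum to 1 (valence 4) → 3 H
  atom 2: O, bond orders sum to 2 (valence 2) → 0 H
  atom 3: aromatic c, 3 neighbours → 0 H
  atom 4: aromatic c, 3 neighbours → 0 H
  atom 5: O, bond orders sum to 1 (valence 2) → 1 H
  atom 6: aromatic c, 3 neighbours → 0 H
  atom 7: N, bond orders sum to 1 (valence 3) → 2 H
  atom 8: aromatic c, 2 neighbours → 1 H
  atom 9: aromatic c, 3 neighbours → 0 H
  atom 10: N, bond orders sum to 1 (valence 3) → 2 H
  atom 11: aromatic c, 3 neighbours → 0 H
  atom 12: C, bond orders sum to 2 (valence 4) → 2 H
  atom 13: C, bond orders sum to 3 (valence 4) → 1 H
  atom 14: I (halogen, monovalent) → 0 H
  atom 15: C, bond orders sum to 2 (valence 4) → 2 H
  atom 16: C, bond orders sum to 3 (valence 4) → 1 H
  atom 17: O, bond orders sum to 2 (valence 2) → 0 H
Totals → C:11, H:15, I:1, N:2, O:3.
In Hill order: C11H15IN2O3.

C11H15IN2O3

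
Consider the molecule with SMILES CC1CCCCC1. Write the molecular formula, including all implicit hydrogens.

Walk through each heavy atom and fill implicit hydrogens from standard valence (C 4, N 3, O 2, S 2, halogen 1):
  atom 1: C, bond orders sum to 1 (valence 4) → 3 H
  atom 2: C, bond orders sum to 3 (valence 4) → 1 H
  atom 3: C, bond orders sum to 2 (valence 4) → 2 H
  atom 4: C, bond orders sum to 2 (valence 4) → 2 H
  atom 5: C, bond orders sum to 2 (valence 4) → 2 H
  atom 6: C, bond orders sum to 2 (valence 4) → 2 H
  atom 7: C, bond orders sum to 2 (valence 4) → 2 H
Totals → C:7, H:14.

C7H14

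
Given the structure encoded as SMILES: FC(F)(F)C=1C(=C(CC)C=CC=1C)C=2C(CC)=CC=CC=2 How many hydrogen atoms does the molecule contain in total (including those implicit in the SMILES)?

19

Walk through each heavy atom and fill implicit hydrogens from standard valence (C 4, N 3, O 2, S 2, halogen 1):
  atom 1: F (halogen, monovalent) → 0 H
  atom 2: C, bond orders sum to 4 (valence 4) → 0 H
  atom 3: F (halogen, monovalent) → 0 H
  atom 4: F (halogen, monovalent) → 0 H
  atom 5: C, bond orders sum to 4 (valence 4) → 0 H
  atom 6: C, bond orders sum to 4 (valence 4) → 0 H
  atom 7: C, bond orders sum to 4 (valence 4) → 0 H
  atom 8: C, bond orders sum to 2 (valence 4) → 2 H
  atom 9: C, bond orders sum to 1 (valence 4) → 3 H
  atom 10: C, bond orders sum to 3 (valence 4) → 1 H
  atom 11: C, bond orders sum to 3 (valence 4) → 1 H
  atom 12: C, bond orders sum to 4 (valence 4) → 0 H
  atom 13: C, bond orders sum to 1 (valence 4) → 3 H
  atom 14: C, bond orders sum to 4 (valence 4) → 0 H
  atom 15: C, bond orders sum to 4 (valence 4) → 0 H
  atom 16: C, bond orders sum to 2 (valence 4) → 2 H
  atom 17: C, bond orders sum to 1 (valence 4) → 3 H
  atom 18: C, bond orders sum to 3 (valence 4) → 1 H
  atom 19: C, bond orders sum to 3 (valence 4) → 1 H
  atom 20: C, bond orders sum to 3 (valence 4) → 1 H
  atom 21: C, bond orders sum to 3 (valence 4) → 1 H
Total hydrogens: 19.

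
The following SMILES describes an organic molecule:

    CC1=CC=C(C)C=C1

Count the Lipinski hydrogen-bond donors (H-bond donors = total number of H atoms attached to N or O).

Donors: find every N or O and count the H atoms it carries.
  (no N or O atoms present)
Lipinski HBD = 0.

0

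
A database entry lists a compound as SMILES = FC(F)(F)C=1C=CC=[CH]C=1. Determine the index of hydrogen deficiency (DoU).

Molecular formula: C7H5F3.
DoU = (2C + 2 + N − H − X) / 2, where X is the halogen count and O/S are ignored.
    = (2·7 + 2 + 0 − 5 − 3) / 2 = 8 / 2 = 4.

4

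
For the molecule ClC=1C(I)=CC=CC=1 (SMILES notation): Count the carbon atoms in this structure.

6

Count every carbon token in the SMILES (each C, including those in ring-closure positions and inside branches).
Carbon count: 6.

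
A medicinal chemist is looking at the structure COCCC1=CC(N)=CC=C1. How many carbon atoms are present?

9

Count every carbon token in the SMILES (each C, including those in ring-closure positions and inside branches).
Carbon count: 9.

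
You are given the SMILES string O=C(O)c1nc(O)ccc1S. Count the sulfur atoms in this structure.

1

Scan the SMILES for S atoms (remember two-letter symbols like Cl and Br are single atoms).
Sulfur count: 1.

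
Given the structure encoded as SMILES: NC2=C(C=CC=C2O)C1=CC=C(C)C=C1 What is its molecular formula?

Walk through each heavy atom and fill implicit hydrogens from standard valence (C 4, N 3, O 2, S 2, halogen 1):
  atom 1: N, bond orders sum to 1 (valence 3) → 2 H
  atom 2: C, bond orders sum to 4 (valence 4) → 0 H
  atom 3: C, bond orders sum to 4 (valence 4) → 0 H
  atom 4: C, bond orders sum to 3 (valence 4) → 1 H
  atom 5: C, bond orders sum to 3 (valence 4) → 1 H
  atom 6: C, bond orders sum to 3 (valence 4) → 1 H
  atom 7: C, bond orders sum to 4 (valence 4) → 0 H
  atom 8: O, bond orders sum to 1 (valence 2) → 1 H
  atom 9: C, bond orders sum to 4 (valence 4) → 0 H
  atom 10: C, bond orders sum to 3 (valence 4) → 1 H
  atom 11: C, bond orders sum to 3 (valence 4) → 1 H
  atom 12: C, bond orders sum to 4 (valence 4) → 0 H
  atom 13: C, bond orders sum to 1 (valence 4) → 3 H
  atom 14: C, bond orders sum to 3 (valence 4) → 1 H
  atom 15: C, bond orders sum to 3 (valence 4) → 1 H
Totals → C:13, H:13, N:1, O:1.

C13H13NO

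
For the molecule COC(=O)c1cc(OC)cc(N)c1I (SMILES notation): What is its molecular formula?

C9H10INO3

Walk through each heavy atom and fill implicit hydrogens from standard valence (C 4, N 3, O 2, S 2, halogen 1); for lowercase aromatic atoms, an aromatic c carries 1 H when it has two neighbours and 0 H with three, and aromatic n carries 0 H:
  atom 1: C, bond orders sum to 1 (valence 4) → 3 H
  atom 2: O, bond orders sum to 2 (valence 2) → 0 H
  atom 3: C, bond orders sum to 4 (valence 4) → 0 H
  atom 4: O, bond orders sum to 2 (valence 2) → 0 H
  atom 5: aromatic c, 3 neighbours → 0 H
  atom 6: aromatic c, 2 neighbours → 1 H
  atom 7: aromatic c, 3 neighbours → 0 H
  atom 8: O, bond orders sum to 2 (valence 2) → 0 H
  atom 9: C, bond orders sum to 1 (valence 4) → 3 H
  atom 10: aromatic c, 2 neighbours → 1 H
  atom 11: aromatic c, 3 neighbours → 0 H
  atom 12: N, bond orders sum to 1 (valence 3) → 2 H
  atom 13: aromatic c, 3 neighbours → 0 H
  atom 14: I (halogen, monovalent) → 0 H
Totals → C:9, H:10, I:1, N:1, O:3.
In Hill order: C9H10INO3.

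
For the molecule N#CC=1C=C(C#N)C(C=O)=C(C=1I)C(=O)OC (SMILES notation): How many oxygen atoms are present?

Scan the SMILES for O atoms (remember two-letter symbols like Cl and Br are single atoms).
Oxygen count: 3.

3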